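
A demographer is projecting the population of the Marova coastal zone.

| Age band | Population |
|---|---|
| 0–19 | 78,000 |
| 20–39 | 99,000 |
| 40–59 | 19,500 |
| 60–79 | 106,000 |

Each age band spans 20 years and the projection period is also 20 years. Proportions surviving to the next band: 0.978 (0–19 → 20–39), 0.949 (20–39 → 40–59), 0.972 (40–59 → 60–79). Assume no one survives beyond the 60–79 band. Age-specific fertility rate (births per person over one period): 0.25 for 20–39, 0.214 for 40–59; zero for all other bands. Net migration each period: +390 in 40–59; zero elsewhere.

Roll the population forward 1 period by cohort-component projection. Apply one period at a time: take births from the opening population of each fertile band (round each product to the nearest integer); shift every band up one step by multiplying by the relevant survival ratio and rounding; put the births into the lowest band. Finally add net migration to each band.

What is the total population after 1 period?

Numbering the bands 1..4 from youngest to oldest:
After projecting period 1:
Births: 99000 × 0.25 = 24750 ; 19500 × 0.214 = 4173 — total 28923
Band 2: 78000 × 0.978 = 76284
Band 3: 99000 × 0.949 = 93951
Band 4: 19500 × 0.972 = 18954
Net migration: Band 3 + 390 → 94341
Giving 28923 / 76284 / 94341 / 18954.
Total after period 1: 28923 + 76284 + 94341 + 18954 = 218502

218502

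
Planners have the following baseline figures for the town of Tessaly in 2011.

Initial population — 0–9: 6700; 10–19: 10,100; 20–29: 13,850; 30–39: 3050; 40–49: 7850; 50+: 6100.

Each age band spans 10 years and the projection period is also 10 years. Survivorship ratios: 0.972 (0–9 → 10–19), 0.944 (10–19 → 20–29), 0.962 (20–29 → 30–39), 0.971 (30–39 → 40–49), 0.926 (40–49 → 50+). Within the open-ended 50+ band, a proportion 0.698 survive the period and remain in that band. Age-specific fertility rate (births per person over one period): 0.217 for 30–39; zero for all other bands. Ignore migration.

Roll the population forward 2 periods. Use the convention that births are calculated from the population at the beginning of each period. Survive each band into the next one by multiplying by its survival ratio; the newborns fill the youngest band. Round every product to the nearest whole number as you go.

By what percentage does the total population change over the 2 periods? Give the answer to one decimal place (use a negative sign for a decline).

[period 1]
Births: 3050 * 0.217 = 662
10–19: 6700 * 0.972 = 6512
20–29: 10100 * 0.944 = 9534
30–39: 13850 * 0.962 = 13324
40–49: 3050 * 0.971 = 2962
50+: 7850 * 0.926 + 6100 * 0.698 = 7269 + 4258 = 11527
→ [662, 6512, 9534, 13324, 2962, 11527]
[period 2]
Births: 13324 * 0.217 = 2891
10–19: 662 * 0.972 = 643
20–29: 6512 * 0.944 = 6147
30–39: 9534 * 0.962 = 9172
40–49: 13324 * 0.971 = 12938
50+: 2962 * 0.926 + 11527 * 0.698 = 2743 + 8046 = 10789
→ [2891, 643, 6147, 9172, 12938, 10789]
Total: 47650 → 42580; change = -5070; percentage change = -10.6%

-10.6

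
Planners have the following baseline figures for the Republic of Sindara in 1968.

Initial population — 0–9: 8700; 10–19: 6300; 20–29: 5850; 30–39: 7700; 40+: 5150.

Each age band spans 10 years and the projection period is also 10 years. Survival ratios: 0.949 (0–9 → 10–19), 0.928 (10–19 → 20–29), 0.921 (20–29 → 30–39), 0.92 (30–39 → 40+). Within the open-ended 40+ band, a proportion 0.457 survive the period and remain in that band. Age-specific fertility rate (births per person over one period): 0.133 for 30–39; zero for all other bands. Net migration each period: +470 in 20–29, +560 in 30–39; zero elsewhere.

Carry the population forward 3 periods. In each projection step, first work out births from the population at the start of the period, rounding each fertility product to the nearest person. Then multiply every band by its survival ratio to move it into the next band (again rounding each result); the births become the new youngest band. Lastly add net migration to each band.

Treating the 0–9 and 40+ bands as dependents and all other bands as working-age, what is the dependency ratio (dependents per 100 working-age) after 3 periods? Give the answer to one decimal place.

110.0

Period 1.
Births: 7700 × 0.133 = 1024
10–19: 8700 × 0.949 = 8256
20–29: 6300 × 0.928 = 5846
30–39: 5850 × 0.921 = 5388
40+: 7700 × 0.92 + 5150 × 0.457 = 7084 + 2354 = 9438
Net migration: 20–29 + 470 → 6316; 30–39 + 560 → 5948
Giving 1024 / 8256 / 6316 / 5948 / 9438.
Period 2.
Births: 5948 × 0.133 = 791
10–19: 1024 × 0.949 = 972
20–29: 8256 × 0.928 = 7662
30–39: 6316 × 0.921 = 5817
40+: 5948 × 0.92 + 9438 × 0.457 = 5472 + 4313 = 9785
Net migration: 20–29 + 470 → 8132; 30–39 + 560 → 6377
Giving 791 / 972 / 8132 / 6377 / 9785.
Period 3.
Births: 6377 × 0.133 = 848
10–19: 791 × 0.949 = 751
20–29: 972 × 0.928 = 902
30–39: 8132 × 0.921 = 7490
40+: 6377 × 0.92 + 9785 × 0.457 = 5867 + 4472 = 10339
Net migration: 20–29 + 470 → 1372; 30–39 + 560 → 8050
Giving 848 / 751 / 1372 / 8050 / 10339.
Dependents (band 0–9 + band 40+) = 848 + 10339 = 11187; working-age = 10173; ratio = 11187/10173 × 100 = 110.0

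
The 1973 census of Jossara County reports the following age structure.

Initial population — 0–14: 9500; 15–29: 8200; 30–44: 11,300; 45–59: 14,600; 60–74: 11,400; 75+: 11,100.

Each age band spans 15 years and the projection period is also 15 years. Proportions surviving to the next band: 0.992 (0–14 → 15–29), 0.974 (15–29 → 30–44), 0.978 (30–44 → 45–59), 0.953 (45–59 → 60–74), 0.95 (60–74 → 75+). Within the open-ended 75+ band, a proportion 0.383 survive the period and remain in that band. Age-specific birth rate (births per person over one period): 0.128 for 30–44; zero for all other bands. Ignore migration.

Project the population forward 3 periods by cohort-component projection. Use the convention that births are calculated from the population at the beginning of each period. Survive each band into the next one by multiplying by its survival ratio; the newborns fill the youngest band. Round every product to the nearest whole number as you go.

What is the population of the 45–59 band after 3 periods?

8977

Numbering the groups 1..6 from youngest to oldest:
— Period 1 —
Births: 11300 × 0.128 = 1446
Group 2: 9500 × 0.992 = 9424
Group 3: 8200 × 0.974 = 7987
Group 4: 11300 × 0.978 = 11051
Group 5: 14600 × 0.953 = 13914
Group 6: 11400 × 0.95 + 11100 × 0.383 = 10830 + 4251 = 15081
End of period: [1446, 9424, 7987, 11051, 13914, 15081]
— Period 2 —
Births: 7987 × 0.128 = 1022
Group 2: 1446 × 0.992 = 1434
Group 3: 9424 × 0.974 = 9179
Group 4: 7987 × 0.978 = 7811
Group 5: 11051 × 0.953 = 10532
Group 6: 13914 × 0.95 + 15081 × 0.383 = 13218 + 5776 = 18994
End of period: [1022, 1434, 9179, 7811, 10532, 18994]
— Period 3 —
Births: 9179 × 0.128 = 1175
Group 2: 1022 × 0.992 = 1014
Group 3: 1434 × 0.974 = 1397
Group 4: 9179 × 0.978 = 8977
Group 5: 7811 × 0.953 = 7444
Group 6: 10532 × 0.95 + 18994 × 0.383 = 10005 + 7275 = 17280
End of period: [1175, 1014, 1397, 8977, 7444, 17280]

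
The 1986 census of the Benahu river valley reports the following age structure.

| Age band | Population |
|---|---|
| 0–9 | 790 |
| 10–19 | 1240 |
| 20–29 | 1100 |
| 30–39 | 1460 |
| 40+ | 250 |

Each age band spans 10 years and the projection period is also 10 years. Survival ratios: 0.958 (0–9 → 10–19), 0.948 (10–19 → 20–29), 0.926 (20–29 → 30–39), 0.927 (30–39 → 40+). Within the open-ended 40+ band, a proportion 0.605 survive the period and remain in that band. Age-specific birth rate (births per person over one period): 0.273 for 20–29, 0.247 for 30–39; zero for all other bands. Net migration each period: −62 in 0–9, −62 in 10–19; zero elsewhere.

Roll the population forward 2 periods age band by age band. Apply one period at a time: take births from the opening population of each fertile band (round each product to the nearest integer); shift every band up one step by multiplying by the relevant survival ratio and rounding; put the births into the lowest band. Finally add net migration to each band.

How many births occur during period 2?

— Period 1 —
Births: 1100 * 0.273 = 300  |  1460 * 0.247 = 361 → total 661
10–19: 790 * 0.958 = 757
20–29: 1240 * 0.948 = 1176
30–39: 1100 * 0.926 = 1019
40+: 1460 * 0.927 + 250 * 0.605 = 1353 + 151 = 1504
Net migration: 0–9 − 62 → 599; 10–19 − 62 → 695
Population now: 0–9=599, 10–19=695, 20–29=1176, 30–39=1019, 40+=1504
— Period 2 —
Births: 1176 * 0.273 = 321  |  1019 * 0.247 = 252 → total 573
10–19: 599 * 0.958 = 574
20–29: 695 * 0.948 = 659
30–39: 1176 * 0.926 = 1089
40+: 1019 * 0.927 + 1504 * 0.605 = 945 + 910 = 1855
Net migration: 0–9 − 62 → 511; 10–19 − 62 → 512
Population now: 0–9=511, 10–19=512, 20–29=659, 30–39=1089, 40+=1855

573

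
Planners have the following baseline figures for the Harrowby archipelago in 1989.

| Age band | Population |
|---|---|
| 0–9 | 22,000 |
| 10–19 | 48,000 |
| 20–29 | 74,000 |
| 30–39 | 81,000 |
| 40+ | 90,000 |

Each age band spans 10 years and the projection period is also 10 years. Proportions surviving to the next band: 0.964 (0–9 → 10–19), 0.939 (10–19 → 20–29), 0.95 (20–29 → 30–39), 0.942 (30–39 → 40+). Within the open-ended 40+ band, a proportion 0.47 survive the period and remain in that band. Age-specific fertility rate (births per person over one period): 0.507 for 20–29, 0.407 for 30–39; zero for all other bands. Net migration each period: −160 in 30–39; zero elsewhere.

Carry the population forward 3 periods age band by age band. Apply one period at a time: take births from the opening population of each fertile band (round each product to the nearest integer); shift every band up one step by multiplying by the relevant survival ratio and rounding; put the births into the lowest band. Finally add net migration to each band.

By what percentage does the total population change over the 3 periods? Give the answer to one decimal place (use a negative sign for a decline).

Numbering the bands 1..5 from youngest to oldest:
— Period 1 —
Births: 74000 × 0.507 = 37518  |  81000 × 0.407 = 32967 → total 70485
Band 2: 22000 × 0.964 = 21208
Band 3: 48000 × 0.939 = 45072
Band 4: 74000 × 0.95 = 70300
Band 5: 81000 × 0.942 + 90000 × 0.47 = 76302 + 42300 = 118602
Net migration: Band 4 − 160 → 70140
Giving 70485 / 21208 / 45072 / 70140 / 118602.
— Period 2 —
Births: 45072 × 0.507 = 22852  |  70140 × 0.407 = 28547 → total 51399
Band 2: 70485 × 0.964 = 67948
Band 3: 21208 × 0.939 = 19914
Band 4: 45072 × 0.95 = 42818
Band 5: 70140 × 0.942 + 118602 × 0.47 = 66072 + 55743 = 121815
Net migration: Band 4 − 160 → 42658
Giving 51399 / 67948 / 19914 / 42658 / 121815.
— Period 3 —
Births: 19914 × 0.507 = 10096  |  42658 × 0.407 = 17362 → total 27458
Band 2: 51399 × 0.964 = 49549
Band 3: 67948 × 0.939 = 63803
Band 4: 19914 × 0.95 = 18918
Band 5: 42658 × 0.942 + 121815 × 0.47 = 40184 + 57253 = 97437
Net migration: Band 4 − 160 → 18758
Giving 27458 / 49549 / 63803 / 18758 / 97437.
Total: 315000 → 257005; change = -57995; percentage change = -18.4%

-18.4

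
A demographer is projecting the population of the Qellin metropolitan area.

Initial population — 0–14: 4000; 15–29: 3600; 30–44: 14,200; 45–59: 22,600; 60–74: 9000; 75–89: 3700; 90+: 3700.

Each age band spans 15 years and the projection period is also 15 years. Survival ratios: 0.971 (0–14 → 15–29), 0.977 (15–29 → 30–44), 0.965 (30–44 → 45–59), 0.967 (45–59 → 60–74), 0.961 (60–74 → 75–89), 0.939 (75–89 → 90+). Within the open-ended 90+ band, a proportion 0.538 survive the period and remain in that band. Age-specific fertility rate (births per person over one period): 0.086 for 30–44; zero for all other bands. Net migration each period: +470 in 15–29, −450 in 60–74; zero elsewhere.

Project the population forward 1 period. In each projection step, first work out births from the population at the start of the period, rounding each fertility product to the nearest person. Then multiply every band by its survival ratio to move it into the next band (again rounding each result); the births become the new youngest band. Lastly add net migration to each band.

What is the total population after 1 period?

58313

(Groups numbered youngest = 1 to oldest = 7.)
After projecting period 1:
Births: 14200 × 0.086 = 1221
Group 2: 4000 × 0.971 = 3884
Group 3: 3600 × 0.977 = 3517
Group 4: 14200 × 0.965 = 13703
Group 5: 22600 × 0.967 = 21854
Group 6: 9000 × 0.961 = 8649
Group 7: 3700 × 0.939 + 3700 × 0.538 = 3474 + 1991 = 5465
Net migration: Group 2 + 470 → 4354; Group 5 − 450 → 21404
Population now: 0–14=1221, 15–29=4354, 30–44=3517, 45–59=13703, 60–74=21404, 75–89=8649, 90+=5465
Total after period 1: 1221 + 4354 + 3517 + 13703 + 21404 + 8649 + 5465 = 58313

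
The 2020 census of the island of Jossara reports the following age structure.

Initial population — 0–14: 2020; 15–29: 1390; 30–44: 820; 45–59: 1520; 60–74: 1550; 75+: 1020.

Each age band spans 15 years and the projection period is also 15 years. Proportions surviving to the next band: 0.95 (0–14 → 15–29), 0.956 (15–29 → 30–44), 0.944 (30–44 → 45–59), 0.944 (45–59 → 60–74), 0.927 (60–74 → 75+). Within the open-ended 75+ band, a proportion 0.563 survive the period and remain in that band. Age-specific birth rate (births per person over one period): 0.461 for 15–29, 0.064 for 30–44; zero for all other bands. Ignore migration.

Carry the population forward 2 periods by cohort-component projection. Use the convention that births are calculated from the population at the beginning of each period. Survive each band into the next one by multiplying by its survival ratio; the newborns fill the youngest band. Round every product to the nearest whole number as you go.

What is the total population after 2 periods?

7911

Period 1:
Births: 1390 * 0.461 = 641  |  820 * 0.064 = 52 → total 693
15–29: 2020 * 0.95 = 1919
30–44: 1390 * 0.956 = 1329
45–59: 820 * 0.944 = 774
60–74: 1520 * 0.944 = 1435
75+: 1550 * 0.927 + 1020 * 0.563 = 1437 + 574 = 2011
→ [693, 1919, 1329, 774, 1435, 2011]
Period 2:
Births: 1919 * 0.461 = 885  |  1329 * 0.064 = 85 → total 970
15–29: 693 * 0.95 = 658
30–44: 1919 * 0.956 = 1835
45–59: 1329 * 0.944 = 1255
60–74: 774 * 0.944 = 731
75+: 1435 * 0.927 + 2011 * 0.563 = 1330 + 1132 = 2462
→ [970, 658, 1835, 1255, 731, 2462]
Total after period 2: 970 + 658 + 1835 + 1255 + 731 + 2462 = 7911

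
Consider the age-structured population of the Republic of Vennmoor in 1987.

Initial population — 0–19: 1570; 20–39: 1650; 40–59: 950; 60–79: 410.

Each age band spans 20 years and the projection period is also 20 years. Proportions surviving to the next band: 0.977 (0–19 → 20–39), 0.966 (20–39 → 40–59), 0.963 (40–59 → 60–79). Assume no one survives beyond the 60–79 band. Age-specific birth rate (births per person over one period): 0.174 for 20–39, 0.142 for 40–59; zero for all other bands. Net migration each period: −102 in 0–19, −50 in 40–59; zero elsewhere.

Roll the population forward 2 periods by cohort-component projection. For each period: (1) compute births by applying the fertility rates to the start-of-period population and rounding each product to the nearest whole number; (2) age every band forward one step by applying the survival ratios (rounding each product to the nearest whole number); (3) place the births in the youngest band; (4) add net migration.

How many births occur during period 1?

422

After projecting period 1:
Births: 1650 * 0.174 = 287, 950 * 0.142 = 135 → total 422
20–39: 1570 * 0.977 = 1534
40–59: 1650 * 0.966 = 1594
60–79: 950 * 0.963 = 915
Net migration: 0–19 − 102 → 320; 40–59 − 50 → 1544
End of period: [320, 1534, 1544, 915]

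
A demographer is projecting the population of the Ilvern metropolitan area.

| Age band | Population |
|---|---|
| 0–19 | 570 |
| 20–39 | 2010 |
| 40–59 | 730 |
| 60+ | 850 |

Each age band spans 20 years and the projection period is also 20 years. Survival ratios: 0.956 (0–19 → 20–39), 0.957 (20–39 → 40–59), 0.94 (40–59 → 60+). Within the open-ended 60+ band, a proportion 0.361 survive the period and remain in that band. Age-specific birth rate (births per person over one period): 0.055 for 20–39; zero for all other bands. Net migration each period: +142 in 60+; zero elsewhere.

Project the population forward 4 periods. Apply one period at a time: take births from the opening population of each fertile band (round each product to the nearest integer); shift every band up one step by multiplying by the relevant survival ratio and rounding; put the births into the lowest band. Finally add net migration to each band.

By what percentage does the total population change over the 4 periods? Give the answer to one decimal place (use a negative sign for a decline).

Period 1:
Births: 2010 × 0.055 = 111
20–39: 570 × 0.956 = 545
40–59: 2010 × 0.957 = 1924
60+: 730 × 0.94 + 850 × 0.361 = 686 + 307 = 993
Net migration: 60+ + 142 → 1135
→ [111, 545, 1924, 1135]
Period 2:
Births: 545 × 0.055 = 30
20–39: 111 × 0.956 = 106
40–59: 545 × 0.957 = 522
60+: 1924 × 0.94 + 1135 × 0.361 = 1809 + 410 = 2219
Net migration: 60+ + 142 → 2361
→ [30, 106, 522, 2361]
Period 3:
Births: 106 × 0.055 = 6
20–39: 30 × 0.956 = 29
40–59: 106 × 0.957 = 101
60+: 522 × 0.94 + 2361 × 0.361 = 491 + 852 = 1343
Net migration: 60+ + 142 → 1485
→ [6, 29, 101, 1485]
Period 4:
Births: 29 × 0.055 = 2
20–39: 6 × 0.956 = 6
40–59: 29 × 0.957 = 28
60+: 101 × 0.94 + 1485 × 0.361 = 95 + 536 = 631
Net migration: 60+ + 142 → 773
→ [2, 6, 28, 773]
Total: 4160 → 809; change = -3351; percentage change = -80.6%

-80.6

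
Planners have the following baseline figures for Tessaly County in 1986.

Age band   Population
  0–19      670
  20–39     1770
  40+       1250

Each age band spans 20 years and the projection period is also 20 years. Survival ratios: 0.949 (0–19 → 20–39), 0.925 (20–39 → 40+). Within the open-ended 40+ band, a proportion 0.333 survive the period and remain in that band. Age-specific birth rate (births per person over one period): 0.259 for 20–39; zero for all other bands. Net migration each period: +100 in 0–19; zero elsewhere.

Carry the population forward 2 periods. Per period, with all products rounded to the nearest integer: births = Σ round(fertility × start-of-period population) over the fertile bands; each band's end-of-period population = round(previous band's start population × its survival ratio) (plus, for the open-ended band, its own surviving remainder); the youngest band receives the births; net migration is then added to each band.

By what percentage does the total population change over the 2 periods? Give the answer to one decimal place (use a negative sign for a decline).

-44.0

Call the bands 1 to 3, youngest first.
Period 1:
Births: 1770 × 0.259 = 458
Band 2: 670 × 0.949 = 636
Band 3: 1770 × 0.925 + 1250 × 0.333 = 1637 + 416 = 2053
Net migration: Band 1 + 100 → 558
Population now: 0–19=558, 20–39=636, 40+=2053
Period 2:
Births: 636 × 0.259 = 165
Band 2: 558 × 0.949 = 530
Band 3: 636 × 0.925 + 2053 × 0.333 = 588 + 684 = 1272
Net migration: Band 1 + 100 → 265
Population now: 0–19=265, 20–39=530, 40+=1272
Total: 3690 → 2067; change = -1623; percentage change = -44.0%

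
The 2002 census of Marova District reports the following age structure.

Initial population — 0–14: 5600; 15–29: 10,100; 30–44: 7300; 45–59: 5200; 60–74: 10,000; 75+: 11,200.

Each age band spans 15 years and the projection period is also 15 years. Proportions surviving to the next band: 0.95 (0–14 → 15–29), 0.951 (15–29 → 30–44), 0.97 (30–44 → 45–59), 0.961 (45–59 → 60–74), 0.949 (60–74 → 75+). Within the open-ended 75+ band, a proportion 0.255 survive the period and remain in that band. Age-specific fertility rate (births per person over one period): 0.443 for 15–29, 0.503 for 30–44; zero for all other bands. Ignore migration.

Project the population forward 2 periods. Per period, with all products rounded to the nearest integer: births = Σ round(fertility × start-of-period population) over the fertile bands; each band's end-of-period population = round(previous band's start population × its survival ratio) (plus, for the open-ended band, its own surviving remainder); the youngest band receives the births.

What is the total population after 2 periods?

Numbering the bands 1..6 from youngest to oldest:
— Period 1 —
Births: 10100 × 0.443 = 4474  |  7300 × 0.503 = 3672 → total 8146
Band 2: 5600 × 0.95 = 5320
Band 3: 10100 × 0.951 = 9605
Band 4: 7300 × 0.97 = 7081
Band 5: 5200 × 0.961 = 4997
Band 6: 10000 × 0.949 + 11200 × 0.255 = 9490 + 2856 = 12346
Giving 8146 / 5320 / 9605 / 7081 / 4997 / 12346.
— Period 2 —
Births: 5320 × 0.443 = 2357  |  9605 × 0.503 = 4831 → total 7188
Band 2: 8146 × 0.95 = 7739
Band 3: 5320 × 0.951 = 5059
Band 4: 9605 × 0.97 = 9317
Band 5: 7081 × 0.961 = 6805
Band 6: 4997 × 0.949 + 12346 × 0.255 = 4742 + 3148 = 7890
Giving 7188 / 7739 / 5059 / 9317 / 6805 / 7890.
Total after period 2: 7188 + 7739 + 5059 + 9317 + 6805 + 7890 = 43998

43998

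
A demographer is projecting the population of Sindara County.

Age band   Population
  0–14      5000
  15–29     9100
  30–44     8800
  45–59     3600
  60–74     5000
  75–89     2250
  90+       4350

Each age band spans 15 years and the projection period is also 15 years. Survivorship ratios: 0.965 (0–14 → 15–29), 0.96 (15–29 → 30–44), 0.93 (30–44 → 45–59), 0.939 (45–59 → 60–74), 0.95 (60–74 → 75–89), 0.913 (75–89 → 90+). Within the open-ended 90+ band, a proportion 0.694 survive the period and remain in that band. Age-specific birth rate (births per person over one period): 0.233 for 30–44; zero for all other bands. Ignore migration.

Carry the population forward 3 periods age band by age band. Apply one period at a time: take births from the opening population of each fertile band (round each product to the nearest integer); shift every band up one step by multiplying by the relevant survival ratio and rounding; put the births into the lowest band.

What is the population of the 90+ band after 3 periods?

— Period 1 —
Births: 8800 * 0.233 = 2050
15–29: 5000 * 0.965 = 4825
30–44: 9100 * 0.96 = 8736
45–59: 8800 * 0.93 = 8184
60–74: 3600 * 0.939 = 3380
75–89: 5000 * 0.95 = 4750
90+: 2250 * 0.913 + 4350 * 0.694 = 2054 + 3019 = 5073
→ [2050, 4825, 8736, 8184, 3380, 4750, 5073]
— Period 2 —
Births: 8736 * 0.233 = 2035
15–29: 2050 * 0.965 = 1978
30–44: 4825 * 0.96 = 4632
45–59: 8736 * 0.93 = 8124
60–74: 8184 * 0.939 = 7685
75–89: 3380 * 0.95 = 3211
90+: 4750 * 0.913 + 5073 * 0.694 = 4337 + 3521 = 7858
→ [2035, 1978, 4632, 8124, 7685, 3211, 7858]
— Period 3 —
Births: 4632 * 0.233 = 1079
15–29: 2035 * 0.965 = 1964
30–44: 1978 * 0.96 = 1899
45–59: 4632 * 0.93 = 4308
60–74: 8124 * 0.939 = 7628
75–89: 7685 * 0.95 = 7301
90+: 3211 * 0.913 + 7858 * 0.694 = 2932 + 5453 = 8385
→ [1079, 1964, 1899, 4308, 7628, 7301, 8385]

8385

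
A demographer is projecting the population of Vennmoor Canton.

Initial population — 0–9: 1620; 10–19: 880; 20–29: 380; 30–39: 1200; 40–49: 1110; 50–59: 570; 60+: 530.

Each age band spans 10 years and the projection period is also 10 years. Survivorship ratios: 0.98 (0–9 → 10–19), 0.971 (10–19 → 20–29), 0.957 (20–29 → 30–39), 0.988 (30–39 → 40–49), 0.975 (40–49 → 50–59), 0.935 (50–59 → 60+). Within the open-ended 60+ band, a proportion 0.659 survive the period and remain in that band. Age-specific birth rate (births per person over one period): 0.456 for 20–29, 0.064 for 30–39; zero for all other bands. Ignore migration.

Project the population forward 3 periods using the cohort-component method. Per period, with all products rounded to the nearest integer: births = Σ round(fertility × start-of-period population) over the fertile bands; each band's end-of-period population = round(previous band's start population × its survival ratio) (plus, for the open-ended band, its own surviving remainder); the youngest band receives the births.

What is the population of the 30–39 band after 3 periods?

Numbering the groups 1..7 from youngest to oldest:
Period 1:
Births: 380 × 0.456 = 173, 1200 × 0.064 = 77 — total 250
Group 2: 1620 × 0.98 = 1588
Group 3: 880 × 0.971 = 854
Group 4: 380 × 0.957 = 364
Group 5: 1200 × 0.988 = 1186
Group 6: 1110 × 0.975 = 1082
Group 7: 570 × 0.935 + 530 × 0.659 = 533 + 349 = 882
Population now: 0–9=250, 10–19=1588, 20–29=854, 30–39=364, 40–49=1186, 50–59=1082, 60+=882
Period 2:
Births: 854 × 0.456 = 389, 364 × 0.064 = 23 — total 412
Group 2: 250 × 0.98 = 245
Group 3: 1588 × 0.971 = 1542
Group 4: 854 × 0.957 = 817
Group 5: 364 × 0.988 = 360
Group 6: 1186 × 0.975 = 1156
Group 7: 1082 × 0.935 + 882 × 0.659 = 1012 + 581 = 1593
Population now: 0–9=412, 10–19=245, 20–29=1542, 30–39=817, 40–49=360, 50–59=1156, 60+=1593
Period 3:
Births: 1542 × 0.456 = 703, 817 × 0.064 = 52 — total 755
Group 2: 412 × 0.98 = 404
Group 3: 245 × 0.971 = 238
Group 4: 1542 × 0.957 = 1476
Group 5: 817 × 0.988 = 807
Group 6: 360 × 0.975 = 351
Group 7: 1156 × 0.935 + 1593 × 0.659 = 1081 + 1050 = 2131
Population now: 0–9=755, 10–19=404, 20–29=238, 30–39=1476, 40–49=807, 50–59=351, 60+=2131

1476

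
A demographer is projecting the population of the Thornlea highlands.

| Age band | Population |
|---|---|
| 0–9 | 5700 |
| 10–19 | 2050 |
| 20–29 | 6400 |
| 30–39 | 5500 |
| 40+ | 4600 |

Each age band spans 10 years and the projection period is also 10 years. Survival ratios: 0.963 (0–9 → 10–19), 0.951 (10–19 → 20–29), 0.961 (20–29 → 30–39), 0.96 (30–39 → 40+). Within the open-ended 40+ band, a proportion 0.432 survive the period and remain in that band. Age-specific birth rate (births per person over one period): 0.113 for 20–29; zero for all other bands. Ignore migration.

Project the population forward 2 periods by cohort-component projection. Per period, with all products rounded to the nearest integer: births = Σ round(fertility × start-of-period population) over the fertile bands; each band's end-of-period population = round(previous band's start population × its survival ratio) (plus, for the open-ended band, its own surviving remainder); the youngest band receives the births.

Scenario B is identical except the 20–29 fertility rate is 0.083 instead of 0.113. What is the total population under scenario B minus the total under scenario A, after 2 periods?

-243

Period 1.
Births: 6400 × 0.113 = 723
10–19: 5700 × 0.963 = 5489
20–29: 2050 × 0.951 = 1950
30–39: 6400 × 0.961 = 6150
40+: 5500 × 0.96 + 4600 × 0.432 = 5280 + 1987 = 7267
Population now: 0–9=723, 10–19=5489, 20–29=1950, 30–39=6150, 40+=7267
Period 2.
Births: 1950 × 0.113 = 220
10–19: 723 × 0.963 = 696
20–29: 5489 × 0.951 = 5220
30–39: 1950 × 0.961 = 1874
40+: 6150 × 0.96 + 7267 × 0.432 = 5904 + 3139 = 9043
Population now: 0–9=220, 10–19=696, 20–29=5220, 30–39=1874, 40+=9043
Scenario A total after 2 periods: 17053
Scenario B projection —
Period 1.
Births: 6400 × 0.083 = 531
10–19: 5700 × 0.963 = 5489
20–29: 2050 × 0.951 = 1950
30–39: 6400 × 0.961 = 6150
40+: 5500 × 0.96 + 4600 × 0.432 = 5280 + 1987 = 7267
Population now: 0–9=531, 10–19=5489, 20–29=1950, 30–39=6150, 40+=7267
Period 2.
Births: 1950 × 0.083 = 162
10–19: 531 × 0.963 = 511
20–29: 5489 × 0.951 = 5220
30–39: 1950 × 0.961 = 1874
40+: 6150 × 0.96 + 7267 × 0.432 = 5904 + 3139 = 9043
Population now: 0–9=162, 10–19=511, 20–29=5220, 30–39=1874, 40+=9043
Scenario B total after 2 periods: 16810
Difference B − A = 16810 − 17053 = -243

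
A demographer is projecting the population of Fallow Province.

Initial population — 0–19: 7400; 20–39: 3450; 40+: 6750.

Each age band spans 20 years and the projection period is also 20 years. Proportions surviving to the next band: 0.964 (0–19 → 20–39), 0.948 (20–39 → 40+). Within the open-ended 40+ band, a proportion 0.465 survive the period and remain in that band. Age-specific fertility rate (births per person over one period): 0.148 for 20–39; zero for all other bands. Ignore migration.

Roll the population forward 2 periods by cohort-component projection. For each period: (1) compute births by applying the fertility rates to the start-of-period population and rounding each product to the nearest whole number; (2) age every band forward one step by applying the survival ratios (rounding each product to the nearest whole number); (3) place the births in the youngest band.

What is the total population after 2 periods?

11293

[period 1]
Births: 3450 × 0.148 = 511
20–39: 7400 × 0.964 = 7134
40+: 3450 × 0.948 + 6750 × 0.465 = 3271 + 3139 = 6410
End of period: [511, 7134, 6410]
[period 2]
Births: 7134 × 0.148 = 1056
20–39: 511 × 0.964 = 493
40+: 7134 × 0.948 + 6410 × 0.465 = 6763 + 2981 = 9744
End of period: [1056, 493, 9744]
Total after period 2: 1056 + 493 + 9744 = 11293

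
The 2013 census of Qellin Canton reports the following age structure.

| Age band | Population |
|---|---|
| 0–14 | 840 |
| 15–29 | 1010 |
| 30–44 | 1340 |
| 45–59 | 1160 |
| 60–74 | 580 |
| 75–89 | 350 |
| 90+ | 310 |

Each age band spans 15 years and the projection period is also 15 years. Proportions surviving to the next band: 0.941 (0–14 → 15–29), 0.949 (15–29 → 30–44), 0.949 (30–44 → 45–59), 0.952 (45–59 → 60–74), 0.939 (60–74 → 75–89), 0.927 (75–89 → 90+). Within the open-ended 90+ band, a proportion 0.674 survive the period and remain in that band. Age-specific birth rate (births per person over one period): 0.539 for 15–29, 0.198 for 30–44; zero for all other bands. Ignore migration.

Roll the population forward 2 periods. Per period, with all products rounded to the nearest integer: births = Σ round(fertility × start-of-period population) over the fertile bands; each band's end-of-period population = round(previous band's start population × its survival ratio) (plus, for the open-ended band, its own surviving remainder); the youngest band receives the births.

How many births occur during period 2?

[period 1]
Births: 1010 × 0.539 = 544 ; 1340 × 0.198 = 265 → 809
15–29: 840 × 0.941 = 790
30–44: 1010 × 0.949 = 958
45–59: 1340 × 0.949 = 1272
60–74: 1160 × 0.952 = 1104
75–89: 580 × 0.939 = 545
90+: 350 × 0.927 + 310 × 0.674 = 324 + 209 = 533
Giving 809 / 790 / 958 / 1272 / 1104 / 545 / 533.
[period 2]
Births: 790 × 0.539 = 426 ; 958 × 0.198 = 190 → 616
15–29: 809 × 0.941 = 761
30–44: 790 × 0.949 = 750
45–59: 958 × 0.949 = 909
60–74: 1272 × 0.952 = 1211
75–89: 1104 × 0.939 = 1037
90+: 545 × 0.927 + 533 × 0.674 = 505 + 359 = 864
Giving 616 / 761 / 750 / 909 / 1211 / 1037 / 864.

616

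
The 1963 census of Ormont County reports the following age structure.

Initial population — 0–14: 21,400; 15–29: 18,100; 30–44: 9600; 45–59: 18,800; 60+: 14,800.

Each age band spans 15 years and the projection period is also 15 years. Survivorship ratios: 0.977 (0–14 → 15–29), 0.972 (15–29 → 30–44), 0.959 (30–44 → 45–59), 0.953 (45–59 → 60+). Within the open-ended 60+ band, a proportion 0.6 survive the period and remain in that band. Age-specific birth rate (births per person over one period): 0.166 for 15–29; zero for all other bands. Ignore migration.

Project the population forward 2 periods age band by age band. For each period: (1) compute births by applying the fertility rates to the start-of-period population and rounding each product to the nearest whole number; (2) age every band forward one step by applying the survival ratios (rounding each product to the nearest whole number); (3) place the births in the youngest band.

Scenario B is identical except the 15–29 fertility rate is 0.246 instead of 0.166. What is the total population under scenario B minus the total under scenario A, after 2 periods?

After projecting period 1:
Births: 18100 × 0.166 = 3005
15–29: 21400 × 0.977 = 20908
30–44: 18100 × 0.972 = 17593
45–59: 9600 × 0.959 = 9206
60+: 18800 × 0.953 + 14800 × 0.6 = 17916 + 8880 = 26796
Population now: 0–14=3005, 15–29=20908, 30–44=17593, 45–59=9206, 60+=26796
After projecting period 2:
Births: 20908 × 0.166 = 3471
15–29: 3005 × 0.977 = 2936
30–44: 20908 × 0.972 = 20323
45–59: 17593 × 0.959 = 16872
60+: 9206 × 0.953 + 26796 × 0.6 = 8773 + 16078 = 24851
Population now: 0–14=3471, 15–29=2936, 30–44=20323, 45–59=16872, 60+=24851
Scenario A total after 2 periods: 68453
Scenario B projection —
After projecting period 1:
Births: 18100 × 0.246 = 4453
15–29: 21400 × 0.977 = 20908
30–44: 18100 × 0.972 = 17593
45–59: 9600 × 0.959 = 9206
60+: 18800 × 0.953 + 14800 × 0.6 = 17916 + 8880 = 26796
Population now: 0–14=4453, 15–29=20908, 30–44=17593, 45–59=9206, 60+=26796
After projecting period 2:
Births: 20908 × 0.246 = 5143
15–29: 4453 × 0.977 = 4351
30–44: 20908 × 0.972 = 20323
45–59: 17593 × 0.959 = 16872
60+: 9206 × 0.953 + 26796 × 0.6 = 8773 + 16078 = 24851
Population now: 0–14=5143, 15–29=4351, 30–44=20323, 45–59=16872, 60+=24851
Scenario B total after 2 periods: 71540
Difference B − A = 71540 − 68453 = 3087

3087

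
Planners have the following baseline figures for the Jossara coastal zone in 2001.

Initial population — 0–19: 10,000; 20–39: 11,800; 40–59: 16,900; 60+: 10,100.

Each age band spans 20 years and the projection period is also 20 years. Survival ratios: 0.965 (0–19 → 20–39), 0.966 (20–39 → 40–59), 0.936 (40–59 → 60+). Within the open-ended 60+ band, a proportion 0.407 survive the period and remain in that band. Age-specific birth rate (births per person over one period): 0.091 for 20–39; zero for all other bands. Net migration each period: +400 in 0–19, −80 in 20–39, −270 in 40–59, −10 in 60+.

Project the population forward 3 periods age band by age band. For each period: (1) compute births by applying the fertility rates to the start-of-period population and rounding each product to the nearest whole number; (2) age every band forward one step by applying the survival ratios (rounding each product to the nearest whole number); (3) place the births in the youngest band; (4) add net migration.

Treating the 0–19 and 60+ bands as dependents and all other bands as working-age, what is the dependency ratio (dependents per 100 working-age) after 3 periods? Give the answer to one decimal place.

Numbering the bands 1..4 from youngest to oldest:
Period 1.
Births: 11800 × 0.091 = 1074
Band 2: 10000 × 0.965 = 9650
Band 3: 11800 × 0.966 = 11399
Band 4: 16900 × 0.936 + 10100 × 0.407 = 15818 + 4111 = 19929
Net migration: Band 1 + 400 → 1474; Band 2 − 80 → 9570; Band 3 − 270 → 11129; Band 4 − 10 → 19919
Population now: 0–19=1474, 20–39=9570, 40–59=11129, 60+=19919
Period 2.
Births: 9570 × 0.091 = 871
Band 2: 1474 × 0.965 = 1422
Band 3: 9570 × 0.966 = 9245
Band 4: 11129 × 0.936 + 19919 × 0.407 = 10417 + 8107 = 18524
Net migration: Band 1 + 400 → 1271; Band 2 − 80 → 1342; Band 3 − 270 → 8975; Band 4 − 10 → 18514
Population now: 0–19=1271, 20–39=1342, 40–59=8975, 60+=18514
Period 3.
Births: 1342 × 0.091 = 122
Band 2: 1271 × 0.965 = 1227
Band 3: 1342 × 0.966 = 1296
Band 4: 8975 × 0.936 + 18514 × 0.407 = 8401 + 7535 = 15936
Net migration: Band 1 + 400 → 522; Band 2 − 80 → 1147; Band 3 − 270 → 1026; Band 4 − 10 → 15926
Population now: 0–19=522, 20–39=1147, 40–59=1026, 60+=15926
Dependents (band 0–19 + band 60+) = 522 + 15926 = 16448; working-age = 2173; ratio = 16448/2173 × 100 = 756.9

756.9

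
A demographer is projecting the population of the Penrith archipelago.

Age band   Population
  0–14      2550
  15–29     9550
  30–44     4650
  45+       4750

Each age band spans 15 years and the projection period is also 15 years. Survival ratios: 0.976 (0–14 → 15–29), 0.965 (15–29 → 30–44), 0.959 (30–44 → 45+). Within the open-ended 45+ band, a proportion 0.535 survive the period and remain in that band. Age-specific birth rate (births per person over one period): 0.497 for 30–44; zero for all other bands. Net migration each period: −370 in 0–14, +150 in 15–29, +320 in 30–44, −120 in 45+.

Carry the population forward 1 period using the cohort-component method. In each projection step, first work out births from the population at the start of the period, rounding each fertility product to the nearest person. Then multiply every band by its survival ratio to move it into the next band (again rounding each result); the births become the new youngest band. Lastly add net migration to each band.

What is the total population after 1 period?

Period 1:
Births: 4650 * 0.497 = 2311
15–29: 2550 * 0.976 = 2489
30–44: 9550 * 0.965 = 9216
45+: 4650 * 0.959 + 4750 * 0.535 = 4459 + 2541 = 7000
Net migration: 0–14 − 370 → 1941; 15–29 + 150 → 2639; 30–44 + 320 → 9536; 45+ − 120 → 6880
Giving 1941 / 2639 / 9536 / 6880.
Total after period 1: 1941 + 2639 + 9536 + 6880 = 20996

20996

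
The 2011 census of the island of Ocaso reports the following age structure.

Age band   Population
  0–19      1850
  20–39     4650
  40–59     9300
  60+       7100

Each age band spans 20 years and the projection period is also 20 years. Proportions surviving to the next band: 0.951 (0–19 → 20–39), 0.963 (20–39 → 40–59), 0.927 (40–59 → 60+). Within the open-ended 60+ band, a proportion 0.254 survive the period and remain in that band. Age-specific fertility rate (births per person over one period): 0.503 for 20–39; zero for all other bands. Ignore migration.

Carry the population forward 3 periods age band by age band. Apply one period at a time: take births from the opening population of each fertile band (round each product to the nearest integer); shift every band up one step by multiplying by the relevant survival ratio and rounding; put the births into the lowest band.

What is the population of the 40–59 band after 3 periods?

Call the groups 1 to 4, youngest first.
[period 1]
Births: 4650 * 0.503 = 2339
Group 2: 1850 * 0.951 = 1759
Group 3: 4650 * 0.963 = 4478
Group 4: 9300 * 0.927 + 7100 * 0.254 = 8621 + 1803 = 10424
→ [2339, 1759, 4478, 10424]
[period 2]
Births: 1759 * 0.503 = 885
Group 2: 2339 * 0.951 = 2224
Group 3: 1759 * 0.963 = 1694
Group 4: 4478 * 0.927 + 10424 * 0.254 = 4151 + 2648 = 6799
→ [885, 2224, 1694, 6799]
[period 3]
Births: 2224 * 0.503 = 1119
Group 2: 885 * 0.951 = 842
Group 3: 2224 * 0.963 = 2142
Group 4: 1694 * 0.927 + 6799 * 0.254 = 1570 + 1727 = 3297
→ [1119, 842, 2142, 3297]

2142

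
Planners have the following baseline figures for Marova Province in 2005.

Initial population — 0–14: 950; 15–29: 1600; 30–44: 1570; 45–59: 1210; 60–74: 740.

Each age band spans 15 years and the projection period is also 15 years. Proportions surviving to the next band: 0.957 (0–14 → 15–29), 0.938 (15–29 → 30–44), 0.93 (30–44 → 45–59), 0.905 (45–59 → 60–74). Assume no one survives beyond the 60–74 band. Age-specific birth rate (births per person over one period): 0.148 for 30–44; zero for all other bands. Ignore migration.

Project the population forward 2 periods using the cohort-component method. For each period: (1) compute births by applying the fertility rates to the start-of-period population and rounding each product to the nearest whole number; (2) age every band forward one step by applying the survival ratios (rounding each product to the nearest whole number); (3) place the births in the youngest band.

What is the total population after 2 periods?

Period 1:
Births: 1570 * 0.148 = 232
15–29: 950 * 0.957 = 909
30–44: 1600 * 0.938 = 1501
45–59: 1570 * 0.93 = 1460
60–74: 1210 * 0.905 = 1095
Population now: 0–14=232, 15–29=909, 30–44=1501, 45–59=1460, 60–74=1095
Period 2:
Births: 1501 * 0.148 = 222
15–29: 232 * 0.957 = 222
30–44: 909 * 0.938 = 853
45–59: 1501 * 0.93 = 1396
60–74: 1460 * 0.905 = 1321
Population now: 0–14=222, 15–29=222, 30–44=853, 45–59=1396, 60–74=1321
Total after period 2: 222 + 222 + 853 + 1396 + 1321 = 4014

4014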